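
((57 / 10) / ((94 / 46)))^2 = 1718721 / 220900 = 7.78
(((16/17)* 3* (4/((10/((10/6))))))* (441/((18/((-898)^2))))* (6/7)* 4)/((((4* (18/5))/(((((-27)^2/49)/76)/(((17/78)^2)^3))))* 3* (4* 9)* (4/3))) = 6129062734706159040/54575043509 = 112305228.56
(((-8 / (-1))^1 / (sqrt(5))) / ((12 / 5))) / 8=sqrt(5) / 12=0.19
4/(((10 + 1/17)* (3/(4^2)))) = 1088/513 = 2.12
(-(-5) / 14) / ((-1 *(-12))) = 5 / 168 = 0.03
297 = 297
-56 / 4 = -14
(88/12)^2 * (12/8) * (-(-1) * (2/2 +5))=484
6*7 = 42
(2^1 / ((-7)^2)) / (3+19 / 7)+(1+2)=421 / 140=3.01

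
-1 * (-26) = 26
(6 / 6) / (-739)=-1 / 739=-0.00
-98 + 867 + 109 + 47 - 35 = 890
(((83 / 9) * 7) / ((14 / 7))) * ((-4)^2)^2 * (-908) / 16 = -468931.56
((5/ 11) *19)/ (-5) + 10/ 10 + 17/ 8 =123/ 88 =1.40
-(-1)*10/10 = 1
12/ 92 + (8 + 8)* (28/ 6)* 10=51529/ 69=746.80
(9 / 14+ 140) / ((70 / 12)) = 5907 / 245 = 24.11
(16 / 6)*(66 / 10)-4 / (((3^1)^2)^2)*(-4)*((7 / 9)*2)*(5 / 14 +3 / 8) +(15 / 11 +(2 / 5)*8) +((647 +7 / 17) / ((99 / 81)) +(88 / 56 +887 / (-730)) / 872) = 335363692862791 / 607444382160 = 552.09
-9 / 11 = -0.82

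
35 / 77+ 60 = 665 / 11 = 60.45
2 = 2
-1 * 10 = -10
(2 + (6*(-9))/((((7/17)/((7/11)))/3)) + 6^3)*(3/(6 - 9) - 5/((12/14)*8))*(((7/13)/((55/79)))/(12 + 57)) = 0.63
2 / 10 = 1 / 5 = 0.20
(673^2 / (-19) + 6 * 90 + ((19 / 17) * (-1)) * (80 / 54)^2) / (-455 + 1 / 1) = 5486574517 / 106902018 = 51.32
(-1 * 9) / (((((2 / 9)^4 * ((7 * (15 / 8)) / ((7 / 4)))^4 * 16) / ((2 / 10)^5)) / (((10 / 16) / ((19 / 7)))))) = -5103 / 950000000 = -0.00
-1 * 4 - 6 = -10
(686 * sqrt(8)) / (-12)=-343 * sqrt(2) / 3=-161.69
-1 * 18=-18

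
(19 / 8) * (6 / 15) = 19 / 20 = 0.95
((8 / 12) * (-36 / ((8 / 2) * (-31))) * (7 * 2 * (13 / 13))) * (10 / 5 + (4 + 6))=1008 / 31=32.52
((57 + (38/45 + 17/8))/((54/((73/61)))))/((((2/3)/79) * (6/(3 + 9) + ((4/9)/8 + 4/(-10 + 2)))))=2834.79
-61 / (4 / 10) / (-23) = 305 / 46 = 6.63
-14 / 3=-4.67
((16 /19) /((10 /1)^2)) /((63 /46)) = 184 /29925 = 0.01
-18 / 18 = -1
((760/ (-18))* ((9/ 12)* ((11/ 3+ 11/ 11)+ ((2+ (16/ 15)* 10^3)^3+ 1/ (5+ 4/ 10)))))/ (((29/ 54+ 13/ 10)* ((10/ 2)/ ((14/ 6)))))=-21913522854755/ 2232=-9817886583.67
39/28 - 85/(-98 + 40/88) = 68027/30044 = 2.26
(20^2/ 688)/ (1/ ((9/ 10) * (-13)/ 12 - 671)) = -390.68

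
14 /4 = 3.50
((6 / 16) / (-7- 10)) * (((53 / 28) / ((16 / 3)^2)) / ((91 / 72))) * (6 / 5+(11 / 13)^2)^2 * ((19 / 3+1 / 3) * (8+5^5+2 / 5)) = -176295176258391 / 1979437241600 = -89.06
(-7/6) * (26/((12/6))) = -91/6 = -15.17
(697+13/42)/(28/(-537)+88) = 5242373/661192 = 7.93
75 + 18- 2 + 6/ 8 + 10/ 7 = 2609/ 28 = 93.18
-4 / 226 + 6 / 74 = 265 / 4181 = 0.06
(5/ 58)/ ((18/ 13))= 65/ 1044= 0.06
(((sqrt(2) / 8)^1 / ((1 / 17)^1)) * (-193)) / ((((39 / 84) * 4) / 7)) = -160769 * sqrt(2) / 104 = -2186.17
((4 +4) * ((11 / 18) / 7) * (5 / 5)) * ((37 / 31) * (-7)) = -1628 / 279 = -5.84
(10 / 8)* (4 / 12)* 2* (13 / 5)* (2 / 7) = 13 / 21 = 0.62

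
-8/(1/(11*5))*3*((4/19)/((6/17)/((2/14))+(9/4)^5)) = -30638080/6629993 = -4.62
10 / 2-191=-186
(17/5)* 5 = 17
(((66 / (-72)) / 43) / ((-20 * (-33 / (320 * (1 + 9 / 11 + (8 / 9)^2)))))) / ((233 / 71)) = -0.01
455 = 455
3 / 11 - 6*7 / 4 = -10.23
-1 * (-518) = 518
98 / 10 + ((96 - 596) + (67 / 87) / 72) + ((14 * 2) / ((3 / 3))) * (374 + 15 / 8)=314274611 / 31320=10034.31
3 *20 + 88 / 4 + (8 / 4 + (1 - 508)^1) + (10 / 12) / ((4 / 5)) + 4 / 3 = -3365 / 8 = -420.62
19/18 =1.06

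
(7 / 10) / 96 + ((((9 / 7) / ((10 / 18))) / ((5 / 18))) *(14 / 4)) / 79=142733 / 379200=0.38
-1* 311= -311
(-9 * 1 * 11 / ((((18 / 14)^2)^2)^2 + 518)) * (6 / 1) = -3424291794 / 3029213639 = -1.13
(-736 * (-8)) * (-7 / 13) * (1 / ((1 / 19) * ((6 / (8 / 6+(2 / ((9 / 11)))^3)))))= -4549834240 / 28431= -160030.75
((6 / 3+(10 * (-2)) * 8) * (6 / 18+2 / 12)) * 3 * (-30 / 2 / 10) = 711 / 2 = 355.50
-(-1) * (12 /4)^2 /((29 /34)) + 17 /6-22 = -1499 /174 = -8.61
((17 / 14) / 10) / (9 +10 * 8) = 17 / 12460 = 0.00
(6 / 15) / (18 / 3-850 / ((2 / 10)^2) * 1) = -1 / 53110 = -0.00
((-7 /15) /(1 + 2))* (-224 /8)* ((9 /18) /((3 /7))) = 686 /135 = 5.08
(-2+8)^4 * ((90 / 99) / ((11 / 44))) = 51840 / 11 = 4712.73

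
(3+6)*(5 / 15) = 3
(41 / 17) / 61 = 41 / 1037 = 0.04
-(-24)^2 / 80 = -36 / 5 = -7.20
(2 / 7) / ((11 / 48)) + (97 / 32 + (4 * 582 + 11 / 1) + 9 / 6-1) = 5775069 / 2464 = 2343.78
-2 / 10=-1 / 5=-0.20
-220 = -220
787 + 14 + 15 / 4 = 3219 / 4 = 804.75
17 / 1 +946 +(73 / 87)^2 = 7294276 / 7569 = 963.70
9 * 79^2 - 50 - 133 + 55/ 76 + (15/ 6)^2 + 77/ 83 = 176604765/ 3154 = 55993.90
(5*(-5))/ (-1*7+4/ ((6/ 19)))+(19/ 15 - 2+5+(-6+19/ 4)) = -1423/ 1020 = -1.40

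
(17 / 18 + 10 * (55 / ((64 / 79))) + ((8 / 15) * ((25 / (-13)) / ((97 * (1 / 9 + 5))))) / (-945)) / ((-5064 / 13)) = -4416766985 / 2530703616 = -1.75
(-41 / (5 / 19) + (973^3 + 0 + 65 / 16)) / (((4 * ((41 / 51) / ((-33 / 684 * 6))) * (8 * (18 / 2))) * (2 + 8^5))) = -13780660792327 / 392107468800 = -35.15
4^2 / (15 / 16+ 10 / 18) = 2304 / 215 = 10.72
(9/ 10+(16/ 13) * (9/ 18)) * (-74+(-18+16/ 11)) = -98106/ 715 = -137.21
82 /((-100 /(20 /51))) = -82 /255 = -0.32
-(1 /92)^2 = -1 /8464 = -0.00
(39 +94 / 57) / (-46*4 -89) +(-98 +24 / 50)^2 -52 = 13140710837 / 1389375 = 9458.00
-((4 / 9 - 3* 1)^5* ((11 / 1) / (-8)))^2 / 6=-5012607856851529 / 1338925209984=-3743.75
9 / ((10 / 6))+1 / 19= 518 / 95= 5.45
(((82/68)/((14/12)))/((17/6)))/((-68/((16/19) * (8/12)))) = -1968/653429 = -0.00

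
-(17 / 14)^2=-289 / 196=-1.47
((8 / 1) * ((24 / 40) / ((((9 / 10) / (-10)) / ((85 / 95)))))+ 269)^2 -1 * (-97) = 159402922 / 3249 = 49062.15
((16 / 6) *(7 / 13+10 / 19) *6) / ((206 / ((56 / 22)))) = 58912 / 279851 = 0.21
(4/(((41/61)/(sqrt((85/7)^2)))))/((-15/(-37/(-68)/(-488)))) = 37/6888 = 0.01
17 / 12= 1.42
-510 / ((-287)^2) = -510 / 82369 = -0.01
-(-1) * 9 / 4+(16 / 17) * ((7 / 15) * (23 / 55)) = 136529 / 56100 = 2.43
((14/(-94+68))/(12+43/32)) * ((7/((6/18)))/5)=-672/3965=-0.17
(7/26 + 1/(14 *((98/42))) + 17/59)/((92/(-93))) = -1027557/1728818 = -0.59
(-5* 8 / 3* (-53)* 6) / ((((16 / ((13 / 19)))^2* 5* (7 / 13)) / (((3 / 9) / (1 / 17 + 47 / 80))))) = 9897485 / 6663699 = 1.49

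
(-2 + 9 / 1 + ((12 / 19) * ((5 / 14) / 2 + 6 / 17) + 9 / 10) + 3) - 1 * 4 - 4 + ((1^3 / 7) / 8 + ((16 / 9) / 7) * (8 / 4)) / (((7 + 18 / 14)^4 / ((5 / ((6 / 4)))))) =44711928506531 / 13816762626240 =3.24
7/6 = 1.17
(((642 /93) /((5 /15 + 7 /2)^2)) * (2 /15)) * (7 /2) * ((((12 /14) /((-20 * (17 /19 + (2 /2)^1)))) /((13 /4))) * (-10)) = 16264 /1065935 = 0.02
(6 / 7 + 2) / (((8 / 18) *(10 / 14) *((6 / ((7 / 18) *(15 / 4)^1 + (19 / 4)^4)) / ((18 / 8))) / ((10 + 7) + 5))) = 38816217 / 1024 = 37906.46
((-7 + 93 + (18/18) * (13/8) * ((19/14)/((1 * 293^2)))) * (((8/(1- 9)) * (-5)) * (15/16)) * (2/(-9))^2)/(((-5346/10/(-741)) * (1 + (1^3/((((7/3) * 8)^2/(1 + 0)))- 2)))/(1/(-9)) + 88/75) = 99285161259375/38142306437059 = 2.60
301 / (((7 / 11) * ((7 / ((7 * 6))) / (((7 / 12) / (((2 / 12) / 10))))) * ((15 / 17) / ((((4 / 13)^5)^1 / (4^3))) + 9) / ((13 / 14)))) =8362640 / 1857281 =4.50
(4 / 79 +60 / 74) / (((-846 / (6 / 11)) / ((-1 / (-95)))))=-2518 / 430689435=-0.00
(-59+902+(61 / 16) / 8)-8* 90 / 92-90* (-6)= 4049915 / 2944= 1375.65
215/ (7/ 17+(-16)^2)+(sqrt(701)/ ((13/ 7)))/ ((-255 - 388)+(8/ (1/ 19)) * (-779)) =3655/ 4359 - 7 * sqrt(701)/ 1547663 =0.84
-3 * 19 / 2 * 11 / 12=-209 / 8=-26.12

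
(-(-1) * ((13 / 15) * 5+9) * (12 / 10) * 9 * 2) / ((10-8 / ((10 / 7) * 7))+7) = 160 / 9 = 17.78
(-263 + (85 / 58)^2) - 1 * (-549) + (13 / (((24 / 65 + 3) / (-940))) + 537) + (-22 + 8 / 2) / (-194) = -200213558285 / 71461452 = -2801.70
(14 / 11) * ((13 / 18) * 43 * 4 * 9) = 15652 / 11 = 1422.91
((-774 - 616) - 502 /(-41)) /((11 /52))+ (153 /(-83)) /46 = -11214970571 /1721918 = -6513.07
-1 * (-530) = 530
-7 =-7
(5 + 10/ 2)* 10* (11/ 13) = 1100/ 13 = 84.62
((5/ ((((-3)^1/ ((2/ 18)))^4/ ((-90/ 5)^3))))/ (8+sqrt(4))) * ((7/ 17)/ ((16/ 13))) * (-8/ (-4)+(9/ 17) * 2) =-1183/ 210681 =-0.01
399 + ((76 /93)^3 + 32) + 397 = 666446572 /804357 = 828.55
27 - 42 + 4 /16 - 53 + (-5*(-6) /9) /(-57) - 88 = -155.81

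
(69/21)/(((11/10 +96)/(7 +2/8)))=3335/13594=0.25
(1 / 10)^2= 1 / 100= 0.01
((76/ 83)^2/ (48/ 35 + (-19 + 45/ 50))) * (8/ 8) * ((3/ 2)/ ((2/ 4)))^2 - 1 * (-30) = 238371690/ 8067019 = 29.55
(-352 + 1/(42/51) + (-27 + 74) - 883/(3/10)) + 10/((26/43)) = -1763897/546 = -3230.58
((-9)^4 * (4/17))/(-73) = -26244/1241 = -21.15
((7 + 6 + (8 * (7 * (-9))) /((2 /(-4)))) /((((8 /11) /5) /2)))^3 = 2766848123810.55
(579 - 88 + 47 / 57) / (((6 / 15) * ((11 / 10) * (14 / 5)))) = 1752125 / 4389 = 399.21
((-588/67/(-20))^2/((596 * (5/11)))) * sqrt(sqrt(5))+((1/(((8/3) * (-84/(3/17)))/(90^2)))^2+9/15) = 237699 * 5^(1/4)/334430500+187247037/4531520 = 41.32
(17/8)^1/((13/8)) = 1.31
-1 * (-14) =14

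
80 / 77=1.04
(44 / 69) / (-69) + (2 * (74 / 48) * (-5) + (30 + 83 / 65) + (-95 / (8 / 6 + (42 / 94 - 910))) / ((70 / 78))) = 17718154414841 / 1109633796180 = 15.97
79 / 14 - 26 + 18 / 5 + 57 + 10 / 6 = 8801 / 210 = 41.91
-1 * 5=-5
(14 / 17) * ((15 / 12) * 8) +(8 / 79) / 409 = 4523676 / 549287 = 8.24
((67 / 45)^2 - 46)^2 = 7860772921 / 4100625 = 1916.97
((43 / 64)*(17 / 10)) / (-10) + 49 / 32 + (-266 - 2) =-1706131 / 6400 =-266.58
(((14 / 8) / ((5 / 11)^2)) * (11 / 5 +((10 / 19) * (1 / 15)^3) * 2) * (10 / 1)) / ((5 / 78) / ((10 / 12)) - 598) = -310719409 / 996887250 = -0.31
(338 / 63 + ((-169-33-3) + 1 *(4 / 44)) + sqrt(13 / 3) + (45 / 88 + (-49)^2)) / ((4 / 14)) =7 *sqrt(39) / 6 + 12207707 / 1584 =7714.17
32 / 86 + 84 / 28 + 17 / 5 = 1456 / 215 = 6.77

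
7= 7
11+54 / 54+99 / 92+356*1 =33955 / 92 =369.08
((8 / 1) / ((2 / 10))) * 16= 640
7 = 7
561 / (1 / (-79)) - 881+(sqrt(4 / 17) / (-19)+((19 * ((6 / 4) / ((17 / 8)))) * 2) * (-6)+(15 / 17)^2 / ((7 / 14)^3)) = -13107512 / 289 - 2 * sqrt(17) / 323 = -45354.74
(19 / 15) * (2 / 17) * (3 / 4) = 19 / 170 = 0.11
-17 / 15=-1.13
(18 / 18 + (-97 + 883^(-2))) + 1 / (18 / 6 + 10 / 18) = -2388187375 / 24950048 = -95.72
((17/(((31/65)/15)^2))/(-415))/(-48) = 1077375/1276208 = 0.84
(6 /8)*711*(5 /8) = 10665 /32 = 333.28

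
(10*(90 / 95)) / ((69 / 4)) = 0.55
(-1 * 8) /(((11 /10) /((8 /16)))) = -40 /11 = -3.64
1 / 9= 0.11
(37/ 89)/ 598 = 37/ 53222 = 0.00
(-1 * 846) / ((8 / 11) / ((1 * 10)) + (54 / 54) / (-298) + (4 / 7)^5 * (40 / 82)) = -9554838996780 / 1119159119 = -8537.52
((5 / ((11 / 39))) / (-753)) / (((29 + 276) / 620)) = -8060 / 168421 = -0.05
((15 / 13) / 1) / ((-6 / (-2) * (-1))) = -5 / 13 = -0.38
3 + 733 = 736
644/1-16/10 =3212/5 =642.40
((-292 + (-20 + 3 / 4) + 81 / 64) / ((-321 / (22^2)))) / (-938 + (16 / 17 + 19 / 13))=-16076203 / 32180464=-0.50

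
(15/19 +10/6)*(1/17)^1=140/969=0.14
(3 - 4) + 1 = 0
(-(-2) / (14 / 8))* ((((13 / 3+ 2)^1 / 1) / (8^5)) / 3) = 19 / 258048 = 0.00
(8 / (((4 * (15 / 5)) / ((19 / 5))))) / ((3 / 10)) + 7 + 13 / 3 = 178 / 9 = 19.78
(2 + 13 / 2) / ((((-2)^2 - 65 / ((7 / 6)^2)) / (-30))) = 12495 / 2144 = 5.83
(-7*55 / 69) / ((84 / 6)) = -55 / 138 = -0.40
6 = 6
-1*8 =-8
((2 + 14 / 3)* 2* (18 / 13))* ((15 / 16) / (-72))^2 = 125 / 39936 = 0.00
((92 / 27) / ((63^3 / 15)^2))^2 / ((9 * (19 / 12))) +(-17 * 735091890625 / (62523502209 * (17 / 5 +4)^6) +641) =3298158386441482843170869110741562032 / 5145342666584072785478927308306377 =641.00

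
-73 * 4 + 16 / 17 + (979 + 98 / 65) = 761841 / 1105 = 689.45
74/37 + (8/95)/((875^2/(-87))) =145468054/72734375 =2.00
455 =455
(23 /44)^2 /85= 529 /164560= 0.00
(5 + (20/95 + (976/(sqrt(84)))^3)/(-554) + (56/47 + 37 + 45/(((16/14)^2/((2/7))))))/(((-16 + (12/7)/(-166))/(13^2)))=-41219760561343/73630464704 + 407534398336 * sqrt(21)/81164601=22449.68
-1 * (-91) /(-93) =-91 /93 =-0.98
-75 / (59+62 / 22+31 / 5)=-1375 / 1247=-1.10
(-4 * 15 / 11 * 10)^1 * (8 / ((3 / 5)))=-727.27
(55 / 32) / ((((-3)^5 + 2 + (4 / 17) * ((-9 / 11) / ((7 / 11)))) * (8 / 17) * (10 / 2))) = -22253 / 7351040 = -0.00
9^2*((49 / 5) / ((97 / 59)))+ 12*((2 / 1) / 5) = 236499 / 485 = 487.63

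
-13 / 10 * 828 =-5382 / 5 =-1076.40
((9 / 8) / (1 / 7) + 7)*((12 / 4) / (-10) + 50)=739.29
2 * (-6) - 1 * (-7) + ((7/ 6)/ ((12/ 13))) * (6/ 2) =-29/ 24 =-1.21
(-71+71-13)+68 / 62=-369 / 31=-11.90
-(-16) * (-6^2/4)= -144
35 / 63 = 5 / 9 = 0.56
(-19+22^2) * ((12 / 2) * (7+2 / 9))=20150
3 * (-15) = -45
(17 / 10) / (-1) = -17 / 10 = -1.70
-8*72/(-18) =32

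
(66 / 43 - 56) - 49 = -4449 / 43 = -103.47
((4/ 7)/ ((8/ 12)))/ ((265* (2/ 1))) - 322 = -597307/ 1855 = -322.00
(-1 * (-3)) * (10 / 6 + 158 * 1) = 479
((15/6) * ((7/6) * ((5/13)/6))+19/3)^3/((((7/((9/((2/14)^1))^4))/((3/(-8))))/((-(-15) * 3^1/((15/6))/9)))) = -2105173982826747/4499456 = -467873001.28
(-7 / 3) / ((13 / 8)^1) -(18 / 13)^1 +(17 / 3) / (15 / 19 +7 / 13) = 6169 / 4264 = 1.45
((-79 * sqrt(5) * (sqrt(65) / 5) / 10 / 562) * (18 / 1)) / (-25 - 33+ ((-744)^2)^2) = -711 * sqrt(13) / 860989910098780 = -0.00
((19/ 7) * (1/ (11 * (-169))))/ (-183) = 19/ 2381379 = 0.00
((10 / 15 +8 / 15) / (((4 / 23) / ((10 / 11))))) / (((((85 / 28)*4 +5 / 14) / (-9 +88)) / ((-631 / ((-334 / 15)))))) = 10318743 / 9185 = 1123.43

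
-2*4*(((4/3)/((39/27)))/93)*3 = -96/403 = -0.24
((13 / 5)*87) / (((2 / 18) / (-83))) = -844857 / 5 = -168971.40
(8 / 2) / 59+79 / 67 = 1.25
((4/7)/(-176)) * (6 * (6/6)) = -3/154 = -0.02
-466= -466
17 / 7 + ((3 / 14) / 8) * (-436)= -37 / 4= -9.25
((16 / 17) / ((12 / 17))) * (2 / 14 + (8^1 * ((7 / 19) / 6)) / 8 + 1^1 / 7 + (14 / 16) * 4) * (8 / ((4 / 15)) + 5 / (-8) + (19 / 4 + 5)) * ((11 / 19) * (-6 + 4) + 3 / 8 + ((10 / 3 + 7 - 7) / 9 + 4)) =7073738965 / 9824976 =719.98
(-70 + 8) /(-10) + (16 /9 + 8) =719 /45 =15.98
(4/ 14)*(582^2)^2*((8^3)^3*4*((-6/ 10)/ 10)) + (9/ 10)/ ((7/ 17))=-369583916367659138307/ 350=-1055954046764740395.16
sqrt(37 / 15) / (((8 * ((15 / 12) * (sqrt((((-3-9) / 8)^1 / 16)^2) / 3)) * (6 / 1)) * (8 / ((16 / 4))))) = 4 * sqrt(555) / 225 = 0.42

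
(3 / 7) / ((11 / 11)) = 3 / 7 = 0.43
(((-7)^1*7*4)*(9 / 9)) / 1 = -196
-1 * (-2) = 2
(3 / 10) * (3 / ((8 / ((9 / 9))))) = 9 / 80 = 0.11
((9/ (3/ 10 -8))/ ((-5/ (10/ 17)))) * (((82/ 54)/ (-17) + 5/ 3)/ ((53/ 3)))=14480/ 1179409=0.01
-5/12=-0.42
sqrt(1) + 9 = 10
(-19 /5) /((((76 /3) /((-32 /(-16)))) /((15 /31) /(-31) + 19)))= -27366 /4805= -5.70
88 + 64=152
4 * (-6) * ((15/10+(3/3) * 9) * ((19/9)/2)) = -266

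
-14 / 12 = -7 / 6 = -1.17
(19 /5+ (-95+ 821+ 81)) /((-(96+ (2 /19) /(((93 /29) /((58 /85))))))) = -60889053 /7211042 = -8.44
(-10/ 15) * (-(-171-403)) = -1148/ 3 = -382.67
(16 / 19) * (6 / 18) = 16 / 57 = 0.28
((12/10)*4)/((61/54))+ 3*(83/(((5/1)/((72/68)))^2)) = 15.42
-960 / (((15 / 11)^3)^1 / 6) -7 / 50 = -340757 / 150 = -2271.71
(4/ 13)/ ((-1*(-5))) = 4/ 65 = 0.06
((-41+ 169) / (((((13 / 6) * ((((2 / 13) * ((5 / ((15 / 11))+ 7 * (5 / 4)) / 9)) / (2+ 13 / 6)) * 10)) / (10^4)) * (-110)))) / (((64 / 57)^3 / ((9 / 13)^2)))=-253135681875 / 70909696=-3569.83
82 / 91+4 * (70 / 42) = 2066 / 273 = 7.57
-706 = -706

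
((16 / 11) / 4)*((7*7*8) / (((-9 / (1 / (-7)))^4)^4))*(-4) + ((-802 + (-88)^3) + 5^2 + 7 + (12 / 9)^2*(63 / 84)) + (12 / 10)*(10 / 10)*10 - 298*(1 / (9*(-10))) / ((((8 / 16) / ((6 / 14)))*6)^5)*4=-47156912665794430748089591697983522 / 69121857559388144291592075495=-682228.67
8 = 8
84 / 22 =3.82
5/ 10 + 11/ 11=3/ 2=1.50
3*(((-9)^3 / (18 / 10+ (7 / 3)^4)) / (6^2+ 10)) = -885735 / 585764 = -1.51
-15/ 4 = -3.75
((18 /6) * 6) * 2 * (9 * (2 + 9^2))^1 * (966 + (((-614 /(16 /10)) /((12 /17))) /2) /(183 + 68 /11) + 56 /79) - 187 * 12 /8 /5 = 170699027699469 /6575960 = 25958039.24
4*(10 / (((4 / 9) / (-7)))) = -630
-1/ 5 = -0.20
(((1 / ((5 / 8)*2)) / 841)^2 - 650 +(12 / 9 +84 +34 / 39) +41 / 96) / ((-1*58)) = 4143977054369 / 426631899200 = 9.71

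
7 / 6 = 1.17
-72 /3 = -24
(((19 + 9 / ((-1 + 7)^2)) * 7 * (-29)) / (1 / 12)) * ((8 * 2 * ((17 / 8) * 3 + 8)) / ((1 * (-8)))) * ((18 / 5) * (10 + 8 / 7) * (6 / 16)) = 162243081 / 8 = 20280385.12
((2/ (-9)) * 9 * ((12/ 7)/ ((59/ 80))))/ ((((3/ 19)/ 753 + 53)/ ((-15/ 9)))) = 7630400/ 52194527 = 0.15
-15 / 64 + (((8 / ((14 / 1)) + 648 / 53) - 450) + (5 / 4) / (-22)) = -114266263 / 261184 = -437.49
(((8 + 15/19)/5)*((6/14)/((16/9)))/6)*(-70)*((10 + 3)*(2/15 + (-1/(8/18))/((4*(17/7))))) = 2611713/413440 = 6.32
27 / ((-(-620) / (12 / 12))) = 27 / 620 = 0.04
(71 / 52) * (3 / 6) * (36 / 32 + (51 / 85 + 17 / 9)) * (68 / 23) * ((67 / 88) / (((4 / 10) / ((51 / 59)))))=1788579673 / 149031168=12.00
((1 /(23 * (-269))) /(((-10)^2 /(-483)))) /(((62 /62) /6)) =63 /13450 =0.00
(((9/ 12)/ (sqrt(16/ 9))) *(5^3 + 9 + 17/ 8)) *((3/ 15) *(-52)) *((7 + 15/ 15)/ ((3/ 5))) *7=-297297/ 4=-74324.25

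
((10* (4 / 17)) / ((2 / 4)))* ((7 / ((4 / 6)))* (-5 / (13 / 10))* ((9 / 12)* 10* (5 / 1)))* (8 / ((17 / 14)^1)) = -176400000 / 3757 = -46952.36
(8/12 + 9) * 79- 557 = 620/3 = 206.67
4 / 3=1.33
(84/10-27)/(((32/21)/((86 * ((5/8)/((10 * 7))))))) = -11997/1280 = -9.37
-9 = -9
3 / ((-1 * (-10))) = 3 / 10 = 0.30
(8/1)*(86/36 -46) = -3140/9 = -348.89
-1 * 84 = -84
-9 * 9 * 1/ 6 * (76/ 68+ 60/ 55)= -11151/ 374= -29.82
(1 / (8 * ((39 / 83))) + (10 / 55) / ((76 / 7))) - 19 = -1220513 / 65208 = -18.72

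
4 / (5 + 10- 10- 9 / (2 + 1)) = 2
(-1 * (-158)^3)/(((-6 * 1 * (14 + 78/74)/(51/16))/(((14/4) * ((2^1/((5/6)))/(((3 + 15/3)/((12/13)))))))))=-19537656453/144820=-134909.93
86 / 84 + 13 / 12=59 / 28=2.11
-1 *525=-525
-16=-16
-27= -27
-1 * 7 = -7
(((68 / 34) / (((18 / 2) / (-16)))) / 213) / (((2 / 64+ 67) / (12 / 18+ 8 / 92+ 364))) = -180224 / 1984095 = -0.09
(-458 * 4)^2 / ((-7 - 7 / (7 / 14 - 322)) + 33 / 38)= -82005977216 / 149287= -549317.60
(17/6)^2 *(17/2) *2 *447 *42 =5124259/2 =2562129.50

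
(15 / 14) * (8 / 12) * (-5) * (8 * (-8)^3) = 102400 / 7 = 14628.57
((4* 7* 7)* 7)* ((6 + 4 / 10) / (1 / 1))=43904 / 5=8780.80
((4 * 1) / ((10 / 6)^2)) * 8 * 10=115.20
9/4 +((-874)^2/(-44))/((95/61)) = -2451949/220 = -11145.22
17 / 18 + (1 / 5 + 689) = 690.14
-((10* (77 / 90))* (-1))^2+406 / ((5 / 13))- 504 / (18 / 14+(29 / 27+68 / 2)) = 336950572 / 347895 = 968.54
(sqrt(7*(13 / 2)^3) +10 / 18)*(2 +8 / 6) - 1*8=-166 / 27 +65*sqrt(182) / 6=140.00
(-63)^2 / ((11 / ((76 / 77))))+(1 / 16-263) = 180425 / 1936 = 93.19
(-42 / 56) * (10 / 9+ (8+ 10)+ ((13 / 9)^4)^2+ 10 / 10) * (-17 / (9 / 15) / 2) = 71461544675 / 172186884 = 415.02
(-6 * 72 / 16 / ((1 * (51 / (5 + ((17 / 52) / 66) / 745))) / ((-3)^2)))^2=119144992936951881 / 209924166337600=567.56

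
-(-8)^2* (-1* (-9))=-576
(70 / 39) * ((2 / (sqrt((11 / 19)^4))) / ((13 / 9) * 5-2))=151620 / 73931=2.05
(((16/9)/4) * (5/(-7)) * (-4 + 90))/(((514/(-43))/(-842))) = -31137160/16191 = -1923.12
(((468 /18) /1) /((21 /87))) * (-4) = -430.86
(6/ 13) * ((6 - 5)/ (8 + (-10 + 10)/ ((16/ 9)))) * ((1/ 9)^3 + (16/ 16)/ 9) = 41/ 6318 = 0.01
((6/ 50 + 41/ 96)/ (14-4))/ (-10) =-1313/ 240000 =-0.01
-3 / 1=-3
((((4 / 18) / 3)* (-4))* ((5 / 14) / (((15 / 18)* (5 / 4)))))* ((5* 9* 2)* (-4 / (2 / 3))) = 384 / 7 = 54.86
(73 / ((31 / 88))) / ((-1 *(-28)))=1606 / 217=7.40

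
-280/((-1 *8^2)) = 4.38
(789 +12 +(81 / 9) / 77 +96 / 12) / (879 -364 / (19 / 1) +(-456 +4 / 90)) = 53268210 / 26589871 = 2.00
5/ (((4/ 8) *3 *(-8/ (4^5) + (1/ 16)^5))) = -10485760/ 24573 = -426.72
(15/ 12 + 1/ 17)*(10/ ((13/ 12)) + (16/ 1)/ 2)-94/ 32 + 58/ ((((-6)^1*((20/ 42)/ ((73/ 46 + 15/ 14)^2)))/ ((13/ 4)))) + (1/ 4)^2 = -446.57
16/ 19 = 0.84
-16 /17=-0.94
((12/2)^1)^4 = 1296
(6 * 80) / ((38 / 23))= 5520 / 19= 290.53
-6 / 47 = -0.13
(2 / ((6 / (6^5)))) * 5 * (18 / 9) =25920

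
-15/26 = -0.58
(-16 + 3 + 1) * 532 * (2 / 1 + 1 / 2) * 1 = -15960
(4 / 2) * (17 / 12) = 2.83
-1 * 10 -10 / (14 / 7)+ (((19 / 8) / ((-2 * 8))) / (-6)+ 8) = -5357 / 768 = -6.98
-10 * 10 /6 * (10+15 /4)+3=-1357 /6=-226.17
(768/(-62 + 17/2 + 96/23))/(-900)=2944/170175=0.02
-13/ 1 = -13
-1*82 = -82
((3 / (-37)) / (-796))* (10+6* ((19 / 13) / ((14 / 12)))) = 0.00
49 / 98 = 1 / 2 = 0.50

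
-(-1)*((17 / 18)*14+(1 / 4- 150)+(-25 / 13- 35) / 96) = -64075 / 468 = -136.91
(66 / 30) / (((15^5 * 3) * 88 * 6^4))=1 / 118098000000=0.00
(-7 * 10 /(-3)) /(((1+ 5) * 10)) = 7 /18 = 0.39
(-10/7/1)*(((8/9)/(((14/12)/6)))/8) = -40/49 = -0.82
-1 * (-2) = 2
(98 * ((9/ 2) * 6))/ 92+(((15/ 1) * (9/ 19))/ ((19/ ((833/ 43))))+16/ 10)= 134261759/ 3570290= 37.61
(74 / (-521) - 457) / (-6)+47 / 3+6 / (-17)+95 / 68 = 3291301 / 35428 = 92.90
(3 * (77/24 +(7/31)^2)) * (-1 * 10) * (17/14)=-912815/7688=-118.73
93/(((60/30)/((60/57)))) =930/19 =48.95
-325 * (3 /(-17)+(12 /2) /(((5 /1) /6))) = -38805 /17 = -2282.65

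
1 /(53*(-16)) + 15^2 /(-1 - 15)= -5963 /424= -14.06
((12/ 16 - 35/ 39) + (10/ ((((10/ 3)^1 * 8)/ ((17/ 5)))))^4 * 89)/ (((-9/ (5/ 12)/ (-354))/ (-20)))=-1384570267589/ 17971200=-77043.84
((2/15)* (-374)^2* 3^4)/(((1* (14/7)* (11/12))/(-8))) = -32959872/5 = -6591974.40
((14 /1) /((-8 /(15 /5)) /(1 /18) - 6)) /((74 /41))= -287 /1998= -0.14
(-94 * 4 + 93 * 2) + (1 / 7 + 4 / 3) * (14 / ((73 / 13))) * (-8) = -48058 / 219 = -219.44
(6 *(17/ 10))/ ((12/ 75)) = 255/ 4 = 63.75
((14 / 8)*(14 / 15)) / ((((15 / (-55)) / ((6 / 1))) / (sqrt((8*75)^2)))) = -21560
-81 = -81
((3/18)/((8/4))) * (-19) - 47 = -583/12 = -48.58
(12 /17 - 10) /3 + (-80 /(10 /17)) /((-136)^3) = -171901 /55488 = -3.10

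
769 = 769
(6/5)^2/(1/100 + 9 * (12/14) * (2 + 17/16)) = 288/4727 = 0.06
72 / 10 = 7.20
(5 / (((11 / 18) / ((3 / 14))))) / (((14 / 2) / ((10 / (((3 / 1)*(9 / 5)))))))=250 / 539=0.46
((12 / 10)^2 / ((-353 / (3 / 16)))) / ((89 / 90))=-243 / 314170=-0.00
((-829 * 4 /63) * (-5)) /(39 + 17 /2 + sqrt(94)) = 3150200 /544887- 66320 * sqrt(94) /544887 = 4.60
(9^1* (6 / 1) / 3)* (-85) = -1530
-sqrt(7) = -2.65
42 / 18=7 / 3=2.33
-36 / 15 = -12 / 5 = -2.40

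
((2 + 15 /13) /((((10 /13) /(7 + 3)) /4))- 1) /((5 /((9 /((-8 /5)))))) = -1467 /8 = -183.38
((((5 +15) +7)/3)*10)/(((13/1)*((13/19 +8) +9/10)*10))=570/7891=0.07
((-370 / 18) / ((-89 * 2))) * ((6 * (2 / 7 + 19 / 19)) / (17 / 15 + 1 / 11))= 91575 / 125846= 0.73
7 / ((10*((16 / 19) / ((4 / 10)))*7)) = 19 / 400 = 0.05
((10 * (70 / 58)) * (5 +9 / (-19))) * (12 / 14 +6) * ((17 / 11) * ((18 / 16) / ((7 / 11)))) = 3947400 / 3857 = 1023.44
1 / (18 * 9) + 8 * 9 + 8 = 12961 / 162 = 80.01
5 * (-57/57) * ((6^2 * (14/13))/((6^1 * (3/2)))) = -280/13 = -21.54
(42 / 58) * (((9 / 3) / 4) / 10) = 63 / 1160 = 0.05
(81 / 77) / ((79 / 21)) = 243 / 869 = 0.28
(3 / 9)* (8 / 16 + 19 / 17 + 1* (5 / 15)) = 199 / 306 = 0.65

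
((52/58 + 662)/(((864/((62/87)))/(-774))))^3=-45084185946923031/594823321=-75794247.39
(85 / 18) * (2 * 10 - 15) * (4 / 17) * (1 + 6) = 350 / 9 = 38.89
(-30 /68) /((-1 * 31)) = 15 /1054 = 0.01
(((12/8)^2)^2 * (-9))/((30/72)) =-109.35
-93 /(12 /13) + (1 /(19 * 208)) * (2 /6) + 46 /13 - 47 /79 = -91607813 /936624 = -97.81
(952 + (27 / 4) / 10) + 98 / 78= 1488133 / 1560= 953.93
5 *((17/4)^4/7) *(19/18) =7934495/32256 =245.99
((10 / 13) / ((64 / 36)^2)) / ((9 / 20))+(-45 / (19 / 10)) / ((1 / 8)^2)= -11976525 / 7904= -1515.25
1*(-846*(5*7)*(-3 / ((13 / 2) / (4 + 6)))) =1776600 / 13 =136661.54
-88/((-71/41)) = 3608/71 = 50.82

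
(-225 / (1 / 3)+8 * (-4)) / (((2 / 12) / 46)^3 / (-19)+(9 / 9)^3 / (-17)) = 4801193199936 / 399466961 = 12019.00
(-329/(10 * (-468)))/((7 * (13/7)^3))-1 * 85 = -873950479/10281960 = -85.00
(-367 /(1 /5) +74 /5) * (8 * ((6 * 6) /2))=-1310544 /5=-262108.80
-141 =-141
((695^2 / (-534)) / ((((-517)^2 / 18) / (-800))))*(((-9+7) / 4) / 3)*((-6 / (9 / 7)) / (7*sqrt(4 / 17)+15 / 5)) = -45983980000 / 1022915003+37869160000*sqrt(17) / 3068745009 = 5.93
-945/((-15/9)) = 567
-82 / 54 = -41 / 27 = -1.52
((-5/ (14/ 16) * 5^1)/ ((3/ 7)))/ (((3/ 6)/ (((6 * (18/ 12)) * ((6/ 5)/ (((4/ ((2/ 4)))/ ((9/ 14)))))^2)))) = -2187/ 196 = -11.16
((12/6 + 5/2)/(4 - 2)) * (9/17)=81/68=1.19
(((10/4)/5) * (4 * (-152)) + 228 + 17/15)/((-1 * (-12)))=-1123/180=-6.24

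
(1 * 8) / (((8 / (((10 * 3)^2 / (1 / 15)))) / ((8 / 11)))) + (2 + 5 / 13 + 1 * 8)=1405485 / 143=9828.57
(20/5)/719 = 0.01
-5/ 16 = -0.31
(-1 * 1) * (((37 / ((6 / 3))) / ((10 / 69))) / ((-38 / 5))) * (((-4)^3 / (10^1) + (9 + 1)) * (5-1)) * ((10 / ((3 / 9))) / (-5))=-137862 / 95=-1451.18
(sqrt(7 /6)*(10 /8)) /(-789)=-5*sqrt(42) /18936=-0.00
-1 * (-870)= 870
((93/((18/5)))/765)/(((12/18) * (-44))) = -31/26928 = -0.00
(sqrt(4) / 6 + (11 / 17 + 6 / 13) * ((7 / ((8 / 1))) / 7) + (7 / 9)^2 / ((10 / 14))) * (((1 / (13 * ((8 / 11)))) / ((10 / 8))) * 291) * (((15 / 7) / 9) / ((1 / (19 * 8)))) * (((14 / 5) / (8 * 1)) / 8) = 19144381817 / 372340800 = 51.42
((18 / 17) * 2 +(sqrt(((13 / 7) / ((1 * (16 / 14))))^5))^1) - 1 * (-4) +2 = 11.48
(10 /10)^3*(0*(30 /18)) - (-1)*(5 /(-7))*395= -1975 /7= -282.14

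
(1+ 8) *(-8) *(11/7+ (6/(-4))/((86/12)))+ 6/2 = -28617/301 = -95.07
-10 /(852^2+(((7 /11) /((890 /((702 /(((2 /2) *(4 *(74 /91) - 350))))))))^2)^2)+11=692675397153220336101477949746745211 /62970569511922234405118870185713201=11.00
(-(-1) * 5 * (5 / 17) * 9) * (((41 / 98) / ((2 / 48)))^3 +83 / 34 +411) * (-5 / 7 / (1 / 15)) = -96238776121875 / 476007854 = -202178.97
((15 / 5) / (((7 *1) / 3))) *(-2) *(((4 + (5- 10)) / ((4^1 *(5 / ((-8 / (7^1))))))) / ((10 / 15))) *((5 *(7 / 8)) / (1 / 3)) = -81 / 28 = -2.89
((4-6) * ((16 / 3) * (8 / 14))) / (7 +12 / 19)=-2432 / 3045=-0.80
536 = 536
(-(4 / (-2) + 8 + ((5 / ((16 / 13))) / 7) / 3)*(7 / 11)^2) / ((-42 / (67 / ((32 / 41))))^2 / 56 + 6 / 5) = -549613565515 / 263900035872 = -2.08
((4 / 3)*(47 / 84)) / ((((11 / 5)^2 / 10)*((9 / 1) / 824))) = 9682000 / 68607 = 141.12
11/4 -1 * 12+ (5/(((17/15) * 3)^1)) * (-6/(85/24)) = -13573/1156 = -11.74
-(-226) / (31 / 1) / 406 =113 / 6293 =0.02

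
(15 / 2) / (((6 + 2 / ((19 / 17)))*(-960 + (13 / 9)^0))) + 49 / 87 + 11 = 285542389 / 24696168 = 11.56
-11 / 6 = -1.83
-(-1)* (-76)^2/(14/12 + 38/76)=17328/5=3465.60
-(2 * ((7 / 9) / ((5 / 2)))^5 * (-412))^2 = -196396968616984576 / 34050628916015625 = -5.77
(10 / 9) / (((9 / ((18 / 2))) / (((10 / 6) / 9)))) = 50 / 243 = 0.21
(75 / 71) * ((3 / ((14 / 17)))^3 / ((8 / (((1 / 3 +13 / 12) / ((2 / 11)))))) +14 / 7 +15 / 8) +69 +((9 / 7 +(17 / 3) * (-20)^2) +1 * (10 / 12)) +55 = 30506195201 / 12468736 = 2446.61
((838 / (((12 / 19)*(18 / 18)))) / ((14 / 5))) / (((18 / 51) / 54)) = 2030055 / 28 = 72501.96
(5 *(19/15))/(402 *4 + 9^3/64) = 1216/310923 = 0.00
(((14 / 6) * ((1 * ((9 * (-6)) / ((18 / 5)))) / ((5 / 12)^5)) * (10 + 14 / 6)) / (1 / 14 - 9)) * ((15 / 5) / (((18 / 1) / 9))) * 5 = 451132416 / 15625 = 28872.47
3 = 3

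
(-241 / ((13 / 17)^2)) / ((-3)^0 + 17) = -22.90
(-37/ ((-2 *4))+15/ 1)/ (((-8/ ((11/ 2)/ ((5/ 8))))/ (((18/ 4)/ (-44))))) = 1413/ 640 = 2.21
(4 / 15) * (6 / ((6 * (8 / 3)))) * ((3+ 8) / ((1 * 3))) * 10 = 3.67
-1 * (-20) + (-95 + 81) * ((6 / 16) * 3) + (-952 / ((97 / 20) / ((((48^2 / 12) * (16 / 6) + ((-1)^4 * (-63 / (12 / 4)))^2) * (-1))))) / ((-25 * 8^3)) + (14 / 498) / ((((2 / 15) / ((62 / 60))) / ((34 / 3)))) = -45765649 / 5796720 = -7.90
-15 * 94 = -1410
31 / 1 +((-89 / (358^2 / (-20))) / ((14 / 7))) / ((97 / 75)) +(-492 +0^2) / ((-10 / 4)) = 7080138481 / 31079770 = 227.81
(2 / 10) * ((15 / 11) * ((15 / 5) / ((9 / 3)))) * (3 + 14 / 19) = 213 / 209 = 1.02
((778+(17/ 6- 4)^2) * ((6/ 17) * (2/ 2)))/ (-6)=-28057/ 612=-45.84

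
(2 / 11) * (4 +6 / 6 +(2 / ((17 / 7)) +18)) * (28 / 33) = 7560 / 2057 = 3.68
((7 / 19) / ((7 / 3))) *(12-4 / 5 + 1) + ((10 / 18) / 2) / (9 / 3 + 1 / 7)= 75793 / 37620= 2.01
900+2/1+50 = 952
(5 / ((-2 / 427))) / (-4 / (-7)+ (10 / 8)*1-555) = 1.93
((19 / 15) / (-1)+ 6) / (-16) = -71 / 240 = -0.30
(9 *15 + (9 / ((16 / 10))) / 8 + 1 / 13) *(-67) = -7568923 / 832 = -9097.26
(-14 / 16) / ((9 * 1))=-7 / 72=-0.10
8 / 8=1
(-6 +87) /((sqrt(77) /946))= 6966 *sqrt(77) /7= 8732.34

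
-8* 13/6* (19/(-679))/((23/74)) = 73112/46851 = 1.56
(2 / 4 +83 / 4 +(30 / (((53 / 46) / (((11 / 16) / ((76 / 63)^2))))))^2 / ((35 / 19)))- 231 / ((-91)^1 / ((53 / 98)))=5266374786777847 / 50270351552512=104.76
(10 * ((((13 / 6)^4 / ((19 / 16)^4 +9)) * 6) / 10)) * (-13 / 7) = -3041632256 / 136107405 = -22.35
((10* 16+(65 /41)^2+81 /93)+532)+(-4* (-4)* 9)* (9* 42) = 2872743126 /52111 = 55127.38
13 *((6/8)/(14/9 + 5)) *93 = 32643/236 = 138.32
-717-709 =-1426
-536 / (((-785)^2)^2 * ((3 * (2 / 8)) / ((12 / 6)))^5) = -17563648 / 92275179901875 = -0.00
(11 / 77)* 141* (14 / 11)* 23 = 6486 / 11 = 589.64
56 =56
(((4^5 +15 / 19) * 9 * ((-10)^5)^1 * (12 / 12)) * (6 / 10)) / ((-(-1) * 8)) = -1314292500 / 19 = -69173289.47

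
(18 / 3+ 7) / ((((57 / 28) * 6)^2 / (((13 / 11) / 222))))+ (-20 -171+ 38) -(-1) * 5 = -5284066066 / 35703261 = -148.00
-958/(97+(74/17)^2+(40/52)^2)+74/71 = -2900864984/404126391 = -7.18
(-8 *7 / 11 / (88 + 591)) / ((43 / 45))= -0.01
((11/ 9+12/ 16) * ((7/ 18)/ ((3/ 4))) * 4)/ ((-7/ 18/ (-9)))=284/ 3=94.67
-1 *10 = -10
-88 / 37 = -2.38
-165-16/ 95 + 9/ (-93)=-486706/ 2945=-165.27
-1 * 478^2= -228484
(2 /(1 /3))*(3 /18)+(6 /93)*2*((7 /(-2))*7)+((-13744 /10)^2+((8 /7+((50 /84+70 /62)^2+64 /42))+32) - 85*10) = 80020445151061 /42380100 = 1888160.84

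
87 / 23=3.78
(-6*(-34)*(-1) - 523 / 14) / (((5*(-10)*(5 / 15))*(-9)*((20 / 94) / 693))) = -5240829 / 1000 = -5240.83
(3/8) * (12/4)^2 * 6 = 81/4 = 20.25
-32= -32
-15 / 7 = -2.14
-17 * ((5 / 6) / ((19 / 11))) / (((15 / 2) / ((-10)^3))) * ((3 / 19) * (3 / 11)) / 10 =1700 / 361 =4.71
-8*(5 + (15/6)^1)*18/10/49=-108/49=-2.20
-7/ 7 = -1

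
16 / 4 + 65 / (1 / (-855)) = -55571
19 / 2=9.50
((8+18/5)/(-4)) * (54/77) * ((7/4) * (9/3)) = -2349/220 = -10.68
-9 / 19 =-0.47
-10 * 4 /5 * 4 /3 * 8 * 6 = -512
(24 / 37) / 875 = 24 / 32375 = 0.00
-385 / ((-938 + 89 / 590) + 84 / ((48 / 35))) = 454300 / 1034387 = 0.44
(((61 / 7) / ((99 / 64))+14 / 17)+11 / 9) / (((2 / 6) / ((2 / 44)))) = 90469 / 86394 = 1.05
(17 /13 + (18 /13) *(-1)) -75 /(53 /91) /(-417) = 22208 /95771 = 0.23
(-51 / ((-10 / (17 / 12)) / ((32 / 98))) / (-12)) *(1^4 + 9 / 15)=-1156 / 3675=-0.31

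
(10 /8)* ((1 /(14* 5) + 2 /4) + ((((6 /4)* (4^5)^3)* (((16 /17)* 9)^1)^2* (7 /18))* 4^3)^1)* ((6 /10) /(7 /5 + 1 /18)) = 392756548557935187 /265013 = 1482027480002.62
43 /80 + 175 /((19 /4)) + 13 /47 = 2690159 /71440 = 37.66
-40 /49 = -0.82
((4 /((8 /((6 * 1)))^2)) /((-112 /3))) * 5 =-135 /448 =-0.30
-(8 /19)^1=-8 /19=-0.42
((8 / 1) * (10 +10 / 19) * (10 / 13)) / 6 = 8000 / 741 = 10.80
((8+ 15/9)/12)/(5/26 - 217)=-377/101466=-0.00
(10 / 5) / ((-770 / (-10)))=2 / 77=0.03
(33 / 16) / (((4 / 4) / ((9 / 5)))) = 297 / 80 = 3.71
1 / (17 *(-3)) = -1 / 51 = -0.02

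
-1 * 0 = 0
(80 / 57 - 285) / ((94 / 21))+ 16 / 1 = -84579 / 1786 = -47.36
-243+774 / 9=-157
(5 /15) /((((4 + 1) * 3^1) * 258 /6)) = 1 /1935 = 0.00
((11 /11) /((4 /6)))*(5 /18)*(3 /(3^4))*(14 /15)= 7 /486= 0.01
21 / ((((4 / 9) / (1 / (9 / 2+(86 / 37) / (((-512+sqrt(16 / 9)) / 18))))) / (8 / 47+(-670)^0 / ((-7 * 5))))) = 9905529 / 6539110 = 1.51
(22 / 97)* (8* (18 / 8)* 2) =792 / 97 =8.16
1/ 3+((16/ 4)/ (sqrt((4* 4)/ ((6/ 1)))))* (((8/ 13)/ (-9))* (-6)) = 1/ 3+16* sqrt(6)/ 39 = 1.34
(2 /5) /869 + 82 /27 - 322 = -37419086 /117315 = -318.96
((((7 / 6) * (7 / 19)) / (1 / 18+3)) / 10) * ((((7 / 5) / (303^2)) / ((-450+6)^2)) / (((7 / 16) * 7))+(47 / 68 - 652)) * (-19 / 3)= 12274199374494169 / 211530414843000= 58.03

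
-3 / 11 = -0.27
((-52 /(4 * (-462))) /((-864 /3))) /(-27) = 0.00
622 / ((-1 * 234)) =-311 / 117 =-2.66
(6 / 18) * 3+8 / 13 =21 / 13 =1.62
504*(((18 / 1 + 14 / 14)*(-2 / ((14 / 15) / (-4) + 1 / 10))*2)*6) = 1723680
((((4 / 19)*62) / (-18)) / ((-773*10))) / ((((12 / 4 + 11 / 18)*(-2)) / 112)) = -0.00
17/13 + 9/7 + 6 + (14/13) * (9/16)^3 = 1637257/186368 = 8.79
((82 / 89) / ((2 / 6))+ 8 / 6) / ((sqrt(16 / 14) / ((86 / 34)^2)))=1011403 * sqrt(14) / 154326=24.52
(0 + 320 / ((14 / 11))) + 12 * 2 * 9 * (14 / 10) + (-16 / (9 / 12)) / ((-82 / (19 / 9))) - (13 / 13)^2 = 21440623 / 38745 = 553.38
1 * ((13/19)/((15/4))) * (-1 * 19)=-52/15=-3.47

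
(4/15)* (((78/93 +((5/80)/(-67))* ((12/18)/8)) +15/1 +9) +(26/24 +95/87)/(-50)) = 7168727213/1084194000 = 6.61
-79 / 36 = -2.19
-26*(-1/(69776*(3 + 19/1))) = 13/767536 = 0.00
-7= -7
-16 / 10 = -8 / 5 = -1.60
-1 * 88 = -88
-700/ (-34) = 350/ 17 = 20.59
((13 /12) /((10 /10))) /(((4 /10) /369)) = 7995 /8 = 999.38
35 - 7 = 28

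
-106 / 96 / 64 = -53 / 3072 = -0.02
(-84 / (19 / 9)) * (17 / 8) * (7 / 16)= -22491 / 608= -36.99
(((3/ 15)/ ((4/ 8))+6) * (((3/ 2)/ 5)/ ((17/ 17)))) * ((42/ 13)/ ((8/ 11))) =2772/ 325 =8.53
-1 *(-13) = 13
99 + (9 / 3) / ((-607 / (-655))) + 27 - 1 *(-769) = 545230 / 607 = 898.24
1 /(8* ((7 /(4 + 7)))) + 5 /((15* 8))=0.24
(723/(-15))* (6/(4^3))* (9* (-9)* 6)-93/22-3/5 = 1928331/880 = 2191.29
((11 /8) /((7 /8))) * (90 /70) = 99 /49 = 2.02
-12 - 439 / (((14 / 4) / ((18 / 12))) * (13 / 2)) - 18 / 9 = -3908 / 91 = -42.95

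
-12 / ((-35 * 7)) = 12 / 245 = 0.05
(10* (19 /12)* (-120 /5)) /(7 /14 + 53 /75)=-314.92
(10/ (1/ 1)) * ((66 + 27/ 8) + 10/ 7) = 19825/ 28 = 708.04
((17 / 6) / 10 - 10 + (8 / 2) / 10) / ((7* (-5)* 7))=559 / 14700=0.04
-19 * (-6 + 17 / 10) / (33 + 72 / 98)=2.42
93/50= 1.86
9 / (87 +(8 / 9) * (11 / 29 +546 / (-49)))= 16443 / 141469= 0.12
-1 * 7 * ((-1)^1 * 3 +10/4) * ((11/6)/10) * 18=231/20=11.55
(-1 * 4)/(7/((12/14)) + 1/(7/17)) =-168/445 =-0.38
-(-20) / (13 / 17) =26.15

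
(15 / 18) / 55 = 1 / 66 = 0.02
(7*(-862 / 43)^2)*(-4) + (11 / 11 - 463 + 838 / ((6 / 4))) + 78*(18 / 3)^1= -59283490 / 5547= -10687.49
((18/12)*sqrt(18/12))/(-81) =-sqrt(6)/108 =-0.02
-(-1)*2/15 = 2/15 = 0.13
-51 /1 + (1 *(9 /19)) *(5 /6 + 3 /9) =-1917 /38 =-50.45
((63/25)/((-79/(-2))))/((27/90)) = 84/395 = 0.21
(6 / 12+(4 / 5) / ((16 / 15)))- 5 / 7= 15 / 28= 0.54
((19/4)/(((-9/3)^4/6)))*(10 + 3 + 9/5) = 703/135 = 5.21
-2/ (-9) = 2/ 9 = 0.22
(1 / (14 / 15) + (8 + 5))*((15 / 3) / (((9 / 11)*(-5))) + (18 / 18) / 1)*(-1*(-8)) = -1576 / 63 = -25.02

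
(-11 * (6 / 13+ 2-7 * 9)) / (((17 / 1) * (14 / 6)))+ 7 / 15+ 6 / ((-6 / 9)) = 191549 / 23205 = 8.25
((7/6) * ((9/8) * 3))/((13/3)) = 189/208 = 0.91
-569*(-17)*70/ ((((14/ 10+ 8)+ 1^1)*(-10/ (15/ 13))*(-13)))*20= 25391625/ 2197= 11557.41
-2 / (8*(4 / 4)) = -1 / 4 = -0.25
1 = 1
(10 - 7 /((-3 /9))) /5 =31 /5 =6.20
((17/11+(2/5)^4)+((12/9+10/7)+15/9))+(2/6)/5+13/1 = 2752696/144375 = 19.07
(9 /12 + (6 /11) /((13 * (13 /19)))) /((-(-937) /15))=0.01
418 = 418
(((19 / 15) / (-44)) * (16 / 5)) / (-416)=19 / 85800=0.00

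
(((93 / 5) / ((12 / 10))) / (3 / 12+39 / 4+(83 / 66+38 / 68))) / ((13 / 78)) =52173 / 6629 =7.87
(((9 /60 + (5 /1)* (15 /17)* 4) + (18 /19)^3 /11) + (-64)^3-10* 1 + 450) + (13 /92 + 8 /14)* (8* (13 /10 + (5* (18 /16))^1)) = -540310550329051 /2065039130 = -261646.64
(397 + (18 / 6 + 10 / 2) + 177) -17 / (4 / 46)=773 / 2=386.50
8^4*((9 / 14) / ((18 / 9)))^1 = 9216 / 7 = 1316.57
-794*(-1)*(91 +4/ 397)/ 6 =36131/ 3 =12043.67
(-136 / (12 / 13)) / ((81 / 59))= -26078 / 243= -107.32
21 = 21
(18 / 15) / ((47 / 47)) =6 / 5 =1.20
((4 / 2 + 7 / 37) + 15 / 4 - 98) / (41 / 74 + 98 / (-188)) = -640375 / 228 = -2808.66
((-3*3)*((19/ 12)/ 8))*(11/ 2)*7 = -4389/ 64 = -68.58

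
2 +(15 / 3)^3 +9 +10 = 146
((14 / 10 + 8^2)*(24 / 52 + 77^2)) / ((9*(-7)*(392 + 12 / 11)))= -92422517 / 5902260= -15.66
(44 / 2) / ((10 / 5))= 11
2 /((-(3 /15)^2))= -50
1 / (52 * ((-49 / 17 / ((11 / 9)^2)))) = -2057 / 206388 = -0.01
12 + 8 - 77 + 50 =-7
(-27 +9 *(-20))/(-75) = 69/25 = 2.76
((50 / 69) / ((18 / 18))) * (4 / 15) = 40 / 207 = 0.19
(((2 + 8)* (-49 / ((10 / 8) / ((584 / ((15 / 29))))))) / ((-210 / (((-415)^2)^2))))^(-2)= 81 / 316550139364215257275008640000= 0.00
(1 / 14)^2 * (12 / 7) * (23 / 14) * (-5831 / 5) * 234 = -137241 / 35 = -3921.17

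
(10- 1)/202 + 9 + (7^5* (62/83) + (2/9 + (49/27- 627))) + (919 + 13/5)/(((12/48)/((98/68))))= 663801200303/38477970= 17251.46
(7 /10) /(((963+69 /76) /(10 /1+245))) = 4522 /24419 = 0.19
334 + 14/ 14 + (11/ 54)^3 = 52751771/ 157464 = 335.01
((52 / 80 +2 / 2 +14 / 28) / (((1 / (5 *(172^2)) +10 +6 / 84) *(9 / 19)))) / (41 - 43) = -21148862 / 93855303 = -0.23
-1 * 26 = -26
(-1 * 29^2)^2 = 707281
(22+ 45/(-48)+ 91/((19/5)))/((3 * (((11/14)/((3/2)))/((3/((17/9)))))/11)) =2586087/5168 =500.40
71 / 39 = 1.82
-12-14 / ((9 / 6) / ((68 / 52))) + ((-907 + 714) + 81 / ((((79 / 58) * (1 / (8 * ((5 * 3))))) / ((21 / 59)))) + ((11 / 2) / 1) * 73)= 2724.30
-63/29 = -2.17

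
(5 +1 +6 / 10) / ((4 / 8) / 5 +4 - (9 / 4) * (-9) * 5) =132 / 2107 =0.06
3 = 3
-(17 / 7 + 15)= -122 / 7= -17.43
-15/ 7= -2.14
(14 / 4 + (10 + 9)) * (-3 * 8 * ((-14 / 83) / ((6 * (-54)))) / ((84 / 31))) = -155 / 1494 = -0.10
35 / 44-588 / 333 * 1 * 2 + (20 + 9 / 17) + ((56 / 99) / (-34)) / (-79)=350134909 / 19677636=17.79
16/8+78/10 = 49/5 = 9.80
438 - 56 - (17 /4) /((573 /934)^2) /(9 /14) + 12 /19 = 20496368012 /56144259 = 365.07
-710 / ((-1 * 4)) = 355 / 2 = 177.50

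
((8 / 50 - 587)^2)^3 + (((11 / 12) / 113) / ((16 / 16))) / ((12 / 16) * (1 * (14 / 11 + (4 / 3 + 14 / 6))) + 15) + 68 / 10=2782004550167146909652126161312 / 68114501953125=40843057945012432.90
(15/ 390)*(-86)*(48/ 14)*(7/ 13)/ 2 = -516/ 169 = -3.05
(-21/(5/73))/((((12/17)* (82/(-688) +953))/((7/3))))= -5229574/4916865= -1.06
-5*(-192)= 960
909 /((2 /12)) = 5454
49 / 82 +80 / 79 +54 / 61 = 986103 / 395158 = 2.50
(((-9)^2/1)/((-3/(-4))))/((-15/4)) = -144/5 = -28.80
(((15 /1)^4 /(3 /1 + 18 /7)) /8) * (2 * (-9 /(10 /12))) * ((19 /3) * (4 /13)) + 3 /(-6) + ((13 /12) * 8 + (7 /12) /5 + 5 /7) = -3392856349 /70980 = -47800.17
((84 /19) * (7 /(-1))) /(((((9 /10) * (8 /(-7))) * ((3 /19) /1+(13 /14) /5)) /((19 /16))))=1140475 /10968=103.98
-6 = -6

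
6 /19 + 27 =519 /19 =27.32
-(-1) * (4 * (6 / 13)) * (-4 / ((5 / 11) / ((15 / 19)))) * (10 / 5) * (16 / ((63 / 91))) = -11264 / 19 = -592.84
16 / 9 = 1.78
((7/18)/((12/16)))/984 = 7/13284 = 0.00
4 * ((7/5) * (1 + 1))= 56/5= 11.20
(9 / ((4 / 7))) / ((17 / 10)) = 315 / 34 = 9.26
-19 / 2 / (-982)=19 / 1964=0.01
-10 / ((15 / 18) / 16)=-192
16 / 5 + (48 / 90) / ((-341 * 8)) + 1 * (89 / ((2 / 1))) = 487969 / 10230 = 47.70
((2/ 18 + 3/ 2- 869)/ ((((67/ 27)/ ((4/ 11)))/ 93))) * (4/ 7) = -34848216/ 5159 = -6754.84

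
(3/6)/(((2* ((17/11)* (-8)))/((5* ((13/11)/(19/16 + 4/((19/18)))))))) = -1235/51442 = -0.02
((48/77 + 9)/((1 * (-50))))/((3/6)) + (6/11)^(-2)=206249/69300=2.98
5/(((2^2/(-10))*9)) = -25/18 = -1.39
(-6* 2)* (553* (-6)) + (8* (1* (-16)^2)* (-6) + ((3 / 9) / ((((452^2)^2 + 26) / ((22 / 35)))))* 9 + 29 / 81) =542920024852324156 / 19722208798845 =27528.36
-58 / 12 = -29 / 6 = -4.83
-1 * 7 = -7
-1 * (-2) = 2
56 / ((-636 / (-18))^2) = 126 / 2809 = 0.04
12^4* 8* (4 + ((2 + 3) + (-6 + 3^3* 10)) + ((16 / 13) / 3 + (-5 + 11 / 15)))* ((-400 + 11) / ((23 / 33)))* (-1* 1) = 37254257289216 / 1495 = 24919235644.96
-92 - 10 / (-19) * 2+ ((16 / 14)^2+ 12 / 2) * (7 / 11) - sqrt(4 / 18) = -126254 / 1463 - sqrt(2) / 3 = -86.77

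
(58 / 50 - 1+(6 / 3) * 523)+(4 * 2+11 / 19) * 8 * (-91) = -2469674 / 475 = -5199.31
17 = 17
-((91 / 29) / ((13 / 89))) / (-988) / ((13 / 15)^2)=140175 / 4842188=0.03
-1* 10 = -10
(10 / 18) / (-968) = -5 / 8712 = -0.00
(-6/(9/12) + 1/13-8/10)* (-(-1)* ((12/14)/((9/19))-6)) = 2376/65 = 36.55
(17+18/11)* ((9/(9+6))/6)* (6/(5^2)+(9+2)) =11521/550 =20.95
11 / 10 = 1.10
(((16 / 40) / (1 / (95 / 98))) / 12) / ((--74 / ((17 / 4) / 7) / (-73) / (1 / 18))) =-0.00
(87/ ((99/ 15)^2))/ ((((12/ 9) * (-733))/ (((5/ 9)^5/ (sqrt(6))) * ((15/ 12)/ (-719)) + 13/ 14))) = -9425/ 4966808 + 11328125 * sqrt(6)/ 361494767623968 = -0.00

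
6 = 6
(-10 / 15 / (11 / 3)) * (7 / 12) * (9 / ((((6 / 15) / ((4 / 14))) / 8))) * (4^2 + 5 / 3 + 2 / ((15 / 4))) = -1092 / 11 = -99.27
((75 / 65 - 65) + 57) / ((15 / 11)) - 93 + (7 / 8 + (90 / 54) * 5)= -138547 / 1560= -88.81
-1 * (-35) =35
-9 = -9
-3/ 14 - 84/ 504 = -0.38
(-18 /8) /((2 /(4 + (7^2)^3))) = -1058877 /8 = -132359.62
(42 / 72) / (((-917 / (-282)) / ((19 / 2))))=893 / 524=1.70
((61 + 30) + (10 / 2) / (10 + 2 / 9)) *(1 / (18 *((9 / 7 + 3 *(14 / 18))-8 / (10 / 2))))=294595 / 117024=2.52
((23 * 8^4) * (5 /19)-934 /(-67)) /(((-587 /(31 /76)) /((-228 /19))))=2936700618 /14197769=206.84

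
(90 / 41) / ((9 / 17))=170 / 41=4.15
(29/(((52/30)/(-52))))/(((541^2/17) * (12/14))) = -17255/292681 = -0.06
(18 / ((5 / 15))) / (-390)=-9 / 65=-0.14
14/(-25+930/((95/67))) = 266/11987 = 0.02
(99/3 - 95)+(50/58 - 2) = -1831/29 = -63.14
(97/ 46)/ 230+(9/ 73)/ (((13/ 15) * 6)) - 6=-59912417/ 10040420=-5.97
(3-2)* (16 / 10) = 8 / 5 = 1.60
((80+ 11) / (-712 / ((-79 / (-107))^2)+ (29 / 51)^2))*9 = -13294696779 / 21197291807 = -0.63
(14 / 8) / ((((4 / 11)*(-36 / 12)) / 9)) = -231 / 16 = -14.44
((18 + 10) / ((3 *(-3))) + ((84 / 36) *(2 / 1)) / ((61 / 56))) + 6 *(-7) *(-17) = 392630 / 549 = 715.17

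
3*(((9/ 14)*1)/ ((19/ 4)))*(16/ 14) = 432/ 931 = 0.46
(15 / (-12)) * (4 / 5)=-1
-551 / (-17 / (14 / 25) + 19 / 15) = 115710 / 6109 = 18.94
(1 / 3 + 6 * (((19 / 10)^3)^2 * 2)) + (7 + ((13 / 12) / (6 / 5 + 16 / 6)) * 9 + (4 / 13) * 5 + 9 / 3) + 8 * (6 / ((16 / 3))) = 166241142983 / 282750000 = 587.94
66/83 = 0.80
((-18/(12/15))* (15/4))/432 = -25/128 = -0.20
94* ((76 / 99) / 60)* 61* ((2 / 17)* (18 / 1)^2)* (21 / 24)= 2287866 / 935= 2446.92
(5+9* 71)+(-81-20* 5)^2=33405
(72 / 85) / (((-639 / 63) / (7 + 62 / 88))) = -42714 / 66385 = -0.64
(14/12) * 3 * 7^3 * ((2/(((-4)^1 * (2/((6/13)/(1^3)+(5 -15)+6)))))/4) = 55223/208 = 265.50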